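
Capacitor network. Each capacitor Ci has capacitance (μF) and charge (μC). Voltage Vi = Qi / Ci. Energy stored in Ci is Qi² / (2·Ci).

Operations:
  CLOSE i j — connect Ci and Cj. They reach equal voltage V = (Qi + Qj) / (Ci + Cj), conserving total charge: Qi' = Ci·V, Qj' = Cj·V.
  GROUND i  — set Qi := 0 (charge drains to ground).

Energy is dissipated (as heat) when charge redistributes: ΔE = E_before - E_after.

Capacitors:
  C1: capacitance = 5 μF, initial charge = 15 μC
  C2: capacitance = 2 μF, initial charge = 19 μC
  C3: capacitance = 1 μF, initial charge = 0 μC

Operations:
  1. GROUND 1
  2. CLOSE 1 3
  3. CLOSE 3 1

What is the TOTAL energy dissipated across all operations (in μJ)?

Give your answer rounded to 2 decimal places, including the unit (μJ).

Initial: C1(5μF, Q=15μC, V=3.00V), C2(2μF, Q=19μC, V=9.50V), C3(1μF, Q=0μC, V=0.00V)
Op 1: GROUND 1: Q1=0; energy lost=22.500
Op 2: CLOSE 1-3: Q_total=0.00, C_total=6.00, V=0.00; Q1=0.00, Q3=0.00; dissipated=0.000
Op 3: CLOSE 3-1: Q_total=0.00, C_total=6.00, V=0.00; Q3=0.00, Q1=0.00; dissipated=0.000
Total dissipated: 22.500 μJ

Answer: 22.50 μJ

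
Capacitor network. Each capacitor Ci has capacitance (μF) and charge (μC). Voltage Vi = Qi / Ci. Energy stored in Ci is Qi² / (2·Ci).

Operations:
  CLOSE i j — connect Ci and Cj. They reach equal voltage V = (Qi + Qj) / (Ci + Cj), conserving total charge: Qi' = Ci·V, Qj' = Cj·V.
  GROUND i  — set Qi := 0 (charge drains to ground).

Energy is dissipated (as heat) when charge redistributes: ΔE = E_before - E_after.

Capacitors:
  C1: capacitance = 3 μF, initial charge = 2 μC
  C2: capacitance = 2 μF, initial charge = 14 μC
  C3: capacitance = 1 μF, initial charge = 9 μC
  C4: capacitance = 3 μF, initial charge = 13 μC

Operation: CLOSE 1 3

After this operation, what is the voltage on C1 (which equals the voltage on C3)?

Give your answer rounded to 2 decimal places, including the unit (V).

Initial: C1(3μF, Q=2μC, V=0.67V), C2(2μF, Q=14μC, V=7.00V), C3(1μF, Q=9μC, V=9.00V), C4(3μF, Q=13μC, V=4.33V)
Op 1: CLOSE 1-3: Q_total=11.00, C_total=4.00, V=2.75; Q1=8.25, Q3=2.75; dissipated=26.042

Answer: 2.75 V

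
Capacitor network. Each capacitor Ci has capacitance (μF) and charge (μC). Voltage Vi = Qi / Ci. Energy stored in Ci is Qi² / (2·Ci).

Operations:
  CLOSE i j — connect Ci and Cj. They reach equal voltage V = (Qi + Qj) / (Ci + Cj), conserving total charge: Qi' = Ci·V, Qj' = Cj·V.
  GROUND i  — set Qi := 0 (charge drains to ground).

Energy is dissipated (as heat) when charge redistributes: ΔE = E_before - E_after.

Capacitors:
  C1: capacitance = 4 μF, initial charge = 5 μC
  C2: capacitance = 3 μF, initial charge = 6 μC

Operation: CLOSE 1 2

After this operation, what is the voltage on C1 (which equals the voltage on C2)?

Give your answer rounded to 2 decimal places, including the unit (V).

Initial: C1(4μF, Q=5μC, V=1.25V), C2(3μF, Q=6μC, V=2.00V)
Op 1: CLOSE 1-2: Q_total=11.00, C_total=7.00, V=1.57; Q1=6.29, Q2=4.71; dissipated=0.482

Answer: 1.57 V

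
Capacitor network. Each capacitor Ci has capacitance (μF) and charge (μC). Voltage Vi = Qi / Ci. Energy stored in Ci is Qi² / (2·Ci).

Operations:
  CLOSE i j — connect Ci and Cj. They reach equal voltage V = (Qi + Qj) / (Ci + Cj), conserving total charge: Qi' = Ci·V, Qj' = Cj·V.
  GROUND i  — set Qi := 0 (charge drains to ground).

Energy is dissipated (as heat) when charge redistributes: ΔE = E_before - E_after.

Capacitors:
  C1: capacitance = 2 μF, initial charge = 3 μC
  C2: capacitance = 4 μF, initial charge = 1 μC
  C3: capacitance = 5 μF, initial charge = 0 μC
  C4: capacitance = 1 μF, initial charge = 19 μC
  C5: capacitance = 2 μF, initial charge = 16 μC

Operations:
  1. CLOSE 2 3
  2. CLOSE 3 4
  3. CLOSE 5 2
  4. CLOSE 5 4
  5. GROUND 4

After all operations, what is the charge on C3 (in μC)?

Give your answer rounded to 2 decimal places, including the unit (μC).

Answer: 16.30 μC

Derivation:
Initial: C1(2μF, Q=3μC, V=1.50V), C2(4μF, Q=1μC, V=0.25V), C3(5μF, Q=0μC, V=0.00V), C4(1μF, Q=19μC, V=19.00V), C5(2μF, Q=16μC, V=8.00V)
Op 1: CLOSE 2-3: Q_total=1.00, C_total=9.00, V=0.11; Q2=0.44, Q3=0.56; dissipated=0.069
Op 2: CLOSE 3-4: Q_total=19.56, C_total=6.00, V=3.26; Q3=16.30, Q4=3.26; dissipated=148.663
Op 3: CLOSE 5-2: Q_total=16.44, C_total=6.00, V=2.74; Q5=5.48, Q2=10.96; dissipated=41.490
Op 4: CLOSE 5-4: Q_total=8.74, C_total=3.00, V=2.91; Q5=5.83, Q4=2.91; dissipated=0.090
Op 5: GROUND 4: Q4=0; energy lost=4.244
Final charges: Q1=3.00, Q2=10.96, Q3=16.30, Q4=0.00, Q5=5.83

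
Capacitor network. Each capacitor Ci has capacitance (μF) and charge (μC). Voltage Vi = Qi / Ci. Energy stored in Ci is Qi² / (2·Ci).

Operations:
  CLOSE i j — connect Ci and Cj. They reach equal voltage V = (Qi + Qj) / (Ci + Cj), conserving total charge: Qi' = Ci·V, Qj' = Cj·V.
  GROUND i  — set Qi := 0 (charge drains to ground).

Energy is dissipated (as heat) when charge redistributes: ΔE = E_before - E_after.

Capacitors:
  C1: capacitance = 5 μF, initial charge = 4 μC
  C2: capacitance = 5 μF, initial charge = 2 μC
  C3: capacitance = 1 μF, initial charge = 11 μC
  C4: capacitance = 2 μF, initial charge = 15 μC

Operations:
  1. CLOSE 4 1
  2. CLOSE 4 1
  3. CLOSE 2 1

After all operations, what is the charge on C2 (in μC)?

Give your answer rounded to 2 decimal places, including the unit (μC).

Answer: 7.79 μC

Derivation:
Initial: C1(5μF, Q=4μC, V=0.80V), C2(5μF, Q=2μC, V=0.40V), C3(1μF, Q=11μC, V=11.00V), C4(2μF, Q=15μC, V=7.50V)
Op 1: CLOSE 4-1: Q_total=19.00, C_total=7.00, V=2.71; Q4=5.43, Q1=13.57; dissipated=32.064
Op 2: CLOSE 4-1: Q_total=19.00, C_total=7.00, V=2.71; Q4=5.43, Q1=13.57; dissipated=0.000
Op 3: CLOSE 2-1: Q_total=15.57, C_total=10.00, V=1.56; Q2=7.79, Q1=7.79; dissipated=6.695
Final charges: Q1=7.79, Q2=7.79, Q3=11.00, Q4=5.43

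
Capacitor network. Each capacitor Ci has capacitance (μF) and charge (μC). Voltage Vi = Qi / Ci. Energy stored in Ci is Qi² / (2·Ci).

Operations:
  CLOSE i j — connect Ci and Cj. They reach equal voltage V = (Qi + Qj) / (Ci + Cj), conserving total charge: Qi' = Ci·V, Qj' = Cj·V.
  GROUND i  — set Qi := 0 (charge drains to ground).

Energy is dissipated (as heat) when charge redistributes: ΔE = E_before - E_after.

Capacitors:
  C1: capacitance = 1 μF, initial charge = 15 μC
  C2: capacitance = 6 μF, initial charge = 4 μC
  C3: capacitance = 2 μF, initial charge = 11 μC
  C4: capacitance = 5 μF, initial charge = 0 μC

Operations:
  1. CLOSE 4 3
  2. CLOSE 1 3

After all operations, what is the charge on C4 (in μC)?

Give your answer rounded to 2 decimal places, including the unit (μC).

Answer: 7.86 μC

Derivation:
Initial: C1(1μF, Q=15μC, V=15.00V), C2(6μF, Q=4μC, V=0.67V), C3(2μF, Q=11μC, V=5.50V), C4(5μF, Q=0μC, V=0.00V)
Op 1: CLOSE 4-3: Q_total=11.00, C_total=7.00, V=1.57; Q4=7.86, Q3=3.14; dissipated=21.607
Op 2: CLOSE 1-3: Q_total=18.14, C_total=3.00, V=6.05; Q1=6.05, Q3=12.10; dissipated=60.109
Final charges: Q1=6.05, Q2=4.00, Q3=12.10, Q4=7.86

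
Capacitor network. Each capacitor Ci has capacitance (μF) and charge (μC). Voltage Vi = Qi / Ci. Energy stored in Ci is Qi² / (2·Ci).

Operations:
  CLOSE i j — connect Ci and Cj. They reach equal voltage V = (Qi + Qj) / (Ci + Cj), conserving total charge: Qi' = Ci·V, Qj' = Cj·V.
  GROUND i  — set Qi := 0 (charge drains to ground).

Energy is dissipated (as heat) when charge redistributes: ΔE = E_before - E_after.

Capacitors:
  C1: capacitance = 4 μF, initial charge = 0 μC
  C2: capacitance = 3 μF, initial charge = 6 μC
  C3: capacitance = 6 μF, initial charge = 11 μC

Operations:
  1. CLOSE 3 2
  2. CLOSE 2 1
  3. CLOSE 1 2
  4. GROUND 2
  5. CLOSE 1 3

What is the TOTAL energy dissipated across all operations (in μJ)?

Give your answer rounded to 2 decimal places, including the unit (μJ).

Answer: 5.47 μJ

Derivation:
Initial: C1(4μF, Q=0μC, V=0.00V), C2(3μF, Q=6μC, V=2.00V), C3(6μF, Q=11μC, V=1.83V)
Op 1: CLOSE 3-2: Q_total=17.00, C_total=9.00, V=1.89; Q3=11.33, Q2=5.67; dissipated=0.028
Op 2: CLOSE 2-1: Q_total=5.67, C_total=7.00, V=0.81; Q2=2.43, Q1=3.24; dissipated=3.058
Op 3: CLOSE 1-2: Q_total=5.67, C_total=7.00, V=0.81; Q1=3.24, Q2=2.43; dissipated=0.000
Op 4: GROUND 2: Q2=0; energy lost=0.983
Op 5: CLOSE 1-3: Q_total=14.57, C_total=10.00, V=1.46; Q1=5.83, Q3=8.74; dissipated=1.398
Total dissipated: 5.467 μJ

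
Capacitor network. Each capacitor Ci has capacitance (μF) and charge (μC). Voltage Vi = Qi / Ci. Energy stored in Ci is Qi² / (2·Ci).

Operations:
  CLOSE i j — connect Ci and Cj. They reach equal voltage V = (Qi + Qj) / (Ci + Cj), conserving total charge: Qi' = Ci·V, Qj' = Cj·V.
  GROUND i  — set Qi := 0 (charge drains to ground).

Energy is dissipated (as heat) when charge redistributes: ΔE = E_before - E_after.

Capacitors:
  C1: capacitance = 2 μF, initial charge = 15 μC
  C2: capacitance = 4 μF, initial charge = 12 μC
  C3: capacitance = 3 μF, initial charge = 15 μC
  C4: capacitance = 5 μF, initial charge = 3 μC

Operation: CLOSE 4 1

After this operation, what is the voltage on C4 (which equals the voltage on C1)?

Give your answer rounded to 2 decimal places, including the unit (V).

Initial: C1(2μF, Q=15μC, V=7.50V), C2(4μF, Q=12μC, V=3.00V), C3(3μF, Q=15μC, V=5.00V), C4(5μF, Q=3μC, V=0.60V)
Op 1: CLOSE 4-1: Q_total=18.00, C_total=7.00, V=2.57; Q4=12.86, Q1=5.14; dissipated=34.007

Answer: 2.57 V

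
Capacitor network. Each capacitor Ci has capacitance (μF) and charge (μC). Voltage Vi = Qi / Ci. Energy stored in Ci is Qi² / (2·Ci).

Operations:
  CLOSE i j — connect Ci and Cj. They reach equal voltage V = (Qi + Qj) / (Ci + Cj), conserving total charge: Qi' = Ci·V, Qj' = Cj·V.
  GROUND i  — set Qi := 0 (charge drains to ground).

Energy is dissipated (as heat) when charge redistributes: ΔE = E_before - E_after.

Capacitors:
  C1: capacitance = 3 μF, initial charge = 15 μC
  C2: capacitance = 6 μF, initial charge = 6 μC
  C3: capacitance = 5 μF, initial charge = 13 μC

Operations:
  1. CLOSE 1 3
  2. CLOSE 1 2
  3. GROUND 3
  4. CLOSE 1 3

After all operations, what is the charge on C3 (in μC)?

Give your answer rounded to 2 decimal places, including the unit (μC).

Answer: 3.44 μC

Derivation:
Initial: C1(3μF, Q=15μC, V=5.00V), C2(6μF, Q=6μC, V=1.00V), C3(5μF, Q=13μC, V=2.60V)
Op 1: CLOSE 1-3: Q_total=28.00, C_total=8.00, V=3.50; Q1=10.50, Q3=17.50; dissipated=5.400
Op 2: CLOSE 1-2: Q_total=16.50, C_total=9.00, V=1.83; Q1=5.50, Q2=11.00; dissipated=6.250
Op 3: GROUND 3: Q3=0; energy lost=30.625
Op 4: CLOSE 1-3: Q_total=5.50, C_total=8.00, V=0.69; Q1=2.06, Q3=3.44; dissipated=3.151
Final charges: Q1=2.06, Q2=11.00, Q3=3.44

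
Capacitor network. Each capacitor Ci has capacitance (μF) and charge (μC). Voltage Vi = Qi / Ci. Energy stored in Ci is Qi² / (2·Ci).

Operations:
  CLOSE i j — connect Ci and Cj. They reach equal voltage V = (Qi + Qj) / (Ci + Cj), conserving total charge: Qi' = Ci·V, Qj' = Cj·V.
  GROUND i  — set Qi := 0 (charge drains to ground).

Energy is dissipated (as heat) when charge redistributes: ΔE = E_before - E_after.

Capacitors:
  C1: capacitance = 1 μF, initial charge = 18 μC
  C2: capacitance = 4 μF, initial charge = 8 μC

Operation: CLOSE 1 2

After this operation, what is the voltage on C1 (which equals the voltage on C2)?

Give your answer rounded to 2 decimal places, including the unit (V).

Initial: C1(1μF, Q=18μC, V=18.00V), C2(4μF, Q=8μC, V=2.00V)
Op 1: CLOSE 1-2: Q_total=26.00, C_total=5.00, V=5.20; Q1=5.20, Q2=20.80; dissipated=102.400

Answer: 5.20 V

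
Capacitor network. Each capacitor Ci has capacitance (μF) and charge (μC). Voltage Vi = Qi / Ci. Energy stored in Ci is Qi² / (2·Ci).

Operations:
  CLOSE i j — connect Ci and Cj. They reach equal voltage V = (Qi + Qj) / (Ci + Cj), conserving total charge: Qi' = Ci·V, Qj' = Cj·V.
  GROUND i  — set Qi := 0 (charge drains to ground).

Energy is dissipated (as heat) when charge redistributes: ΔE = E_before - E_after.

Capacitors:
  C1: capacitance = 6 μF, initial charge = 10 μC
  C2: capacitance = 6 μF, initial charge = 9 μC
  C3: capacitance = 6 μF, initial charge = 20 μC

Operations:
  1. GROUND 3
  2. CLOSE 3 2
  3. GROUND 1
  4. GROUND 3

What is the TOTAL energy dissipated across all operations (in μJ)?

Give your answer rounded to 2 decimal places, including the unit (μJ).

Answer: 46.73 μJ

Derivation:
Initial: C1(6μF, Q=10μC, V=1.67V), C2(6μF, Q=9μC, V=1.50V), C3(6μF, Q=20μC, V=3.33V)
Op 1: GROUND 3: Q3=0; energy lost=33.333
Op 2: CLOSE 3-2: Q_total=9.00, C_total=12.00, V=0.75; Q3=4.50, Q2=4.50; dissipated=3.375
Op 3: GROUND 1: Q1=0; energy lost=8.333
Op 4: GROUND 3: Q3=0; energy lost=1.688
Total dissipated: 46.729 μJ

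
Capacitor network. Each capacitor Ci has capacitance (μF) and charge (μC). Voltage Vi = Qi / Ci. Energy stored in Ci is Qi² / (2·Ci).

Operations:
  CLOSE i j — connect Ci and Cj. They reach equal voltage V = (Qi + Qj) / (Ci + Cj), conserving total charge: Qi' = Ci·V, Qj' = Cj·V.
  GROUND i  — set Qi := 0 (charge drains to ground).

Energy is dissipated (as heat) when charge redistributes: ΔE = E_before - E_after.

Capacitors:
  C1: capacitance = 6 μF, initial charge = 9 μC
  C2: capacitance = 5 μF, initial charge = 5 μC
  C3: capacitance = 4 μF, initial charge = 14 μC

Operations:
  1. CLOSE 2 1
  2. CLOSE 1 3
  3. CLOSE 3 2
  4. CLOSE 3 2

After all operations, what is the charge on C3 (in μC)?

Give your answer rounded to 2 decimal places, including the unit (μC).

Answer: 6.67 μC

Derivation:
Initial: C1(6μF, Q=9μC, V=1.50V), C2(5μF, Q=5μC, V=1.00V), C3(4μF, Q=14μC, V=3.50V)
Op 1: CLOSE 2-1: Q_total=14.00, C_total=11.00, V=1.27; Q2=6.36, Q1=7.64; dissipated=0.341
Op 2: CLOSE 1-3: Q_total=21.64, C_total=10.00, V=2.16; Q1=12.98, Q3=8.65; dissipated=5.953
Op 3: CLOSE 3-2: Q_total=15.02, C_total=9.00, V=1.67; Q3=6.67, Q2=8.34; dissipated=0.882
Op 4: CLOSE 3-2: Q_total=15.02, C_total=9.00, V=1.67; Q3=6.67, Q2=8.34; dissipated=0.000
Final charges: Q1=12.98, Q2=8.34, Q3=6.67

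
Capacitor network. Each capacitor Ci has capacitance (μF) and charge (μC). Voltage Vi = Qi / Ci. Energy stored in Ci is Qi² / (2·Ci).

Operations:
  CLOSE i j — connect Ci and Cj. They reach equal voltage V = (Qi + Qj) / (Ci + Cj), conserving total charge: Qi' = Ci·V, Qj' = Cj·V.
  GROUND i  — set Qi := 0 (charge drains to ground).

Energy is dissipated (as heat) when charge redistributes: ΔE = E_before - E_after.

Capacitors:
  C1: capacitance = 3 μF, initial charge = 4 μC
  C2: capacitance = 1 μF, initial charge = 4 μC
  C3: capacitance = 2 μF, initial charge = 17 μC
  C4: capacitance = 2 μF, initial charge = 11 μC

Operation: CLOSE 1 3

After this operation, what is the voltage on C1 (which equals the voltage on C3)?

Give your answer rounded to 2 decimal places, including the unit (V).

Initial: C1(3μF, Q=4μC, V=1.33V), C2(1μF, Q=4μC, V=4.00V), C3(2μF, Q=17μC, V=8.50V), C4(2μF, Q=11μC, V=5.50V)
Op 1: CLOSE 1-3: Q_total=21.00, C_total=5.00, V=4.20; Q1=12.60, Q3=8.40; dissipated=30.817

Answer: 4.20 V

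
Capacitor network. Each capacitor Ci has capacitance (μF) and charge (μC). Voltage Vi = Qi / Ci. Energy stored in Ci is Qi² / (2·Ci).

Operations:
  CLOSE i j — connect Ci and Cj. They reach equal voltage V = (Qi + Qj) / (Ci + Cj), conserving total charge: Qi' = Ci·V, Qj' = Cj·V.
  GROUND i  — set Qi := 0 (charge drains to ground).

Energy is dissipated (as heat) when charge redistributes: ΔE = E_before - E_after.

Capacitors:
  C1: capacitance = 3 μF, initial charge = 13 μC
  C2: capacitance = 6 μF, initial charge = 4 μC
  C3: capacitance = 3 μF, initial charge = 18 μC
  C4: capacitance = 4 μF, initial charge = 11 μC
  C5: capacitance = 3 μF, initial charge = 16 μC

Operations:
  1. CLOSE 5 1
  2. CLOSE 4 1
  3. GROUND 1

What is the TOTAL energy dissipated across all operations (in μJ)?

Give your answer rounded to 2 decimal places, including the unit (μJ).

Answer: 24.38 μJ

Derivation:
Initial: C1(3μF, Q=13μC, V=4.33V), C2(6μF, Q=4μC, V=0.67V), C3(3μF, Q=18μC, V=6.00V), C4(4μF, Q=11μC, V=2.75V), C5(3μF, Q=16μC, V=5.33V)
Op 1: CLOSE 5-1: Q_total=29.00, C_total=6.00, V=4.83; Q5=14.50, Q1=14.50; dissipated=0.750
Op 2: CLOSE 4-1: Q_total=25.50, C_total=7.00, V=3.64; Q4=14.57, Q1=10.93; dissipated=3.720
Op 3: GROUND 1: Q1=0; energy lost=19.906
Total dissipated: 24.376 μJ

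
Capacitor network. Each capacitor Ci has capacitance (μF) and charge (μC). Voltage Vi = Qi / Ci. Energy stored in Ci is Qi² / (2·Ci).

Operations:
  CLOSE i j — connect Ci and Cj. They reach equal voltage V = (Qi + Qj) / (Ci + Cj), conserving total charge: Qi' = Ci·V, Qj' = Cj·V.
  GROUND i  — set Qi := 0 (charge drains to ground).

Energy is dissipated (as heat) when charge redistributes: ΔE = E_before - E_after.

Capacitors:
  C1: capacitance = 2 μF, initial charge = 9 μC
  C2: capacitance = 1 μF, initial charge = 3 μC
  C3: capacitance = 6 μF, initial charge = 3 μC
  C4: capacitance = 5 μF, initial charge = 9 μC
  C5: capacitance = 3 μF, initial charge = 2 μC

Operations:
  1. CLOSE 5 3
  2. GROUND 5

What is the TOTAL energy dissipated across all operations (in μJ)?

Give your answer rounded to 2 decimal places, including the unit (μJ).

Answer: 0.49 μJ

Derivation:
Initial: C1(2μF, Q=9μC, V=4.50V), C2(1μF, Q=3μC, V=3.00V), C3(6μF, Q=3μC, V=0.50V), C4(5μF, Q=9μC, V=1.80V), C5(3μF, Q=2μC, V=0.67V)
Op 1: CLOSE 5-3: Q_total=5.00, C_total=9.00, V=0.56; Q5=1.67, Q3=3.33; dissipated=0.028
Op 2: GROUND 5: Q5=0; energy lost=0.463
Total dissipated: 0.491 μJ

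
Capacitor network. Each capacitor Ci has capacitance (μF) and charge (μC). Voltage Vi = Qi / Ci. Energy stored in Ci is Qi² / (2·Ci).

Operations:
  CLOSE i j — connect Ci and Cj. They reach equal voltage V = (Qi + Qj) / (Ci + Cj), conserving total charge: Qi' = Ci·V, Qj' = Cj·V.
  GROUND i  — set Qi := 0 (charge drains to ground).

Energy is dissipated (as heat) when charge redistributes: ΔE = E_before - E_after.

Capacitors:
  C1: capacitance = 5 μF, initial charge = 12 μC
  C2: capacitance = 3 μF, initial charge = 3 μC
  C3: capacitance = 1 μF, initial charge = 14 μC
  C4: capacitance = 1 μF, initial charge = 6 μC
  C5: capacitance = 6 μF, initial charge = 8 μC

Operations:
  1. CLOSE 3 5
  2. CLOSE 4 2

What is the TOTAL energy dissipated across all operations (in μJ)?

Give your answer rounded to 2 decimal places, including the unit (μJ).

Initial: C1(5μF, Q=12μC, V=2.40V), C2(3μF, Q=3μC, V=1.00V), C3(1μF, Q=14μC, V=14.00V), C4(1μF, Q=6μC, V=6.00V), C5(6μF, Q=8μC, V=1.33V)
Op 1: CLOSE 3-5: Q_total=22.00, C_total=7.00, V=3.14; Q3=3.14, Q5=18.86; dissipated=68.762
Op 2: CLOSE 4-2: Q_total=9.00, C_total=4.00, V=2.25; Q4=2.25, Q2=6.75; dissipated=9.375
Total dissipated: 78.137 μJ

Answer: 78.14 μJ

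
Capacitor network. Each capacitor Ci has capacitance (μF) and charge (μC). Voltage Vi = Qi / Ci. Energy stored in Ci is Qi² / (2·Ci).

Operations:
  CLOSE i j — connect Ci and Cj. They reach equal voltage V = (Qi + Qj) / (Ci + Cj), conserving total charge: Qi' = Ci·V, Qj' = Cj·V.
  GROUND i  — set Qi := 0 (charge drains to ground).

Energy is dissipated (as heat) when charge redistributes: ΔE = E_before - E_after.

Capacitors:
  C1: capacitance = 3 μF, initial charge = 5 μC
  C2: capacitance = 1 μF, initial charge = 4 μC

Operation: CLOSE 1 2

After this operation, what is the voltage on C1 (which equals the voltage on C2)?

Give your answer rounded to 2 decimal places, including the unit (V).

Initial: C1(3μF, Q=5μC, V=1.67V), C2(1μF, Q=4μC, V=4.00V)
Op 1: CLOSE 1-2: Q_total=9.00, C_total=4.00, V=2.25; Q1=6.75, Q2=2.25; dissipated=2.042

Answer: 2.25 V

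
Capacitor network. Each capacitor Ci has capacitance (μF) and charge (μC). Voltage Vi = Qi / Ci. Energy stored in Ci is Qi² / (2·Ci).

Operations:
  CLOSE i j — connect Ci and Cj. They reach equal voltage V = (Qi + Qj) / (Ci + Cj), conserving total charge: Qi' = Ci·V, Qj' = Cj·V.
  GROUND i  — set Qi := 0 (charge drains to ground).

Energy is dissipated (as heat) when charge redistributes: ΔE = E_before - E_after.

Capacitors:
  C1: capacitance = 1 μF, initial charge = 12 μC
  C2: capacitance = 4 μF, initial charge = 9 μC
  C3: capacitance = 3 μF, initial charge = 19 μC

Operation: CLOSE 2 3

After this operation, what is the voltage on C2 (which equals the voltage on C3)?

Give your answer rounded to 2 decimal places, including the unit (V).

Initial: C1(1μF, Q=12μC, V=12.00V), C2(4μF, Q=9μC, V=2.25V), C3(3μF, Q=19μC, V=6.33V)
Op 1: CLOSE 2-3: Q_total=28.00, C_total=7.00, V=4.00; Q2=16.00, Q3=12.00; dissipated=14.292

Answer: 4.00 V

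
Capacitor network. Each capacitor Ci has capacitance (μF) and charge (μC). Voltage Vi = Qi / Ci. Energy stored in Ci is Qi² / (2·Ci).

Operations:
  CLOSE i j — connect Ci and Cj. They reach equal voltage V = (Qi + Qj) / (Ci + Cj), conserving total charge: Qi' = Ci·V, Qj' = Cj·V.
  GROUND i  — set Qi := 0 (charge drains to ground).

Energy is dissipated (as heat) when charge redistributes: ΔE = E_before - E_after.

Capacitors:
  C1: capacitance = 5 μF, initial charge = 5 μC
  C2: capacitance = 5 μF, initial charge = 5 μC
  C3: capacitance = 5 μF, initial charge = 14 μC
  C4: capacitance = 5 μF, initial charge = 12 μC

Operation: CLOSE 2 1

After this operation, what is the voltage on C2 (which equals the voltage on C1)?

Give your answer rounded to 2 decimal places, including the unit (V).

Initial: C1(5μF, Q=5μC, V=1.00V), C2(5μF, Q=5μC, V=1.00V), C3(5μF, Q=14μC, V=2.80V), C4(5μF, Q=12μC, V=2.40V)
Op 1: CLOSE 2-1: Q_total=10.00, C_total=10.00, V=1.00; Q2=5.00, Q1=5.00; dissipated=0.000

Answer: 1.00 V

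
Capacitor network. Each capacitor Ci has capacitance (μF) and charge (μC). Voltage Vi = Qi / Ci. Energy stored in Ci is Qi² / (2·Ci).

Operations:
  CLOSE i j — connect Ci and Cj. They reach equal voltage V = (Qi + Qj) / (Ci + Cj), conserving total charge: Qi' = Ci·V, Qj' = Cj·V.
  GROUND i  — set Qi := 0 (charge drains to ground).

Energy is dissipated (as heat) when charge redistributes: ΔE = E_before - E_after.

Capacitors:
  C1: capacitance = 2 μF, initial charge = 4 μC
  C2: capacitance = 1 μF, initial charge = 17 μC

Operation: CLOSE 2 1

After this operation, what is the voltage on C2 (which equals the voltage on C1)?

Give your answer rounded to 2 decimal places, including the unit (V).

Initial: C1(2μF, Q=4μC, V=2.00V), C2(1μF, Q=17μC, V=17.00V)
Op 1: CLOSE 2-1: Q_total=21.00, C_total=3.00, V=7.00; Q2=7.00, Q1=14.00; dissipated=75.000

Answer: 7.00 V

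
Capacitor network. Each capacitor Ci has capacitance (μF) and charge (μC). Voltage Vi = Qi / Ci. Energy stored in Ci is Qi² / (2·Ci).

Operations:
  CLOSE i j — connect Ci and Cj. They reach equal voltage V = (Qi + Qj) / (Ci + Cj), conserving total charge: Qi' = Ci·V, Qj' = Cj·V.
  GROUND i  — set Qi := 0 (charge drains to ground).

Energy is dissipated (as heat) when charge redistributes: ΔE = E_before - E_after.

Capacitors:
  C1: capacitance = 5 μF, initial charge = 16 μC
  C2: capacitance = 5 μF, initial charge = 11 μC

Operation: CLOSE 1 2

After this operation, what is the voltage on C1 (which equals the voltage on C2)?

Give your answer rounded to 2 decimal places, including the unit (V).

Answer: 2.70 V

Derivation:
Initial: C1(5μF, Q=16μC, V=3.20V), C2(5μF, Q=11μC, V=2.20V)
Op 1: CLOSE 1-2: Q_total=27.00, C_total=10.00, V=2.70; Q1=13.50, Q2=13.50; dissipated=1.250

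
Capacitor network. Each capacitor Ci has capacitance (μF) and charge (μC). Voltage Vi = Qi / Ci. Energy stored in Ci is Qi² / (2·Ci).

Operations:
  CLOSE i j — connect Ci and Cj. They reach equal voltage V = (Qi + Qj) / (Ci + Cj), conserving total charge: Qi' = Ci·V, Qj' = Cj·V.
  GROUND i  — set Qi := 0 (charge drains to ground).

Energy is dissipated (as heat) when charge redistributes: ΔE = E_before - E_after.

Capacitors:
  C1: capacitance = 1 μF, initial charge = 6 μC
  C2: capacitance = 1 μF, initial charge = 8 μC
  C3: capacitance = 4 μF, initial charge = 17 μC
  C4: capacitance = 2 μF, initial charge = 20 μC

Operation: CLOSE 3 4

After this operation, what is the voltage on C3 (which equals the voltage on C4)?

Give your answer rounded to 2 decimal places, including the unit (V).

Initial: C1(1μF, Q=6μC, V=6.00V), C2(1μF, Q=8μC, V=8.00V), C3(4μF, Q=17μC, V=4.25V), C4(2μF, Q=20μC, V=10.00V)
Op 1: CLOSE 3-4: Q_total=37.00, C_total=6.00, V=6.17; Q3=24.67, Q4=12.33; dissipated=22.042

Answer: 6.17 V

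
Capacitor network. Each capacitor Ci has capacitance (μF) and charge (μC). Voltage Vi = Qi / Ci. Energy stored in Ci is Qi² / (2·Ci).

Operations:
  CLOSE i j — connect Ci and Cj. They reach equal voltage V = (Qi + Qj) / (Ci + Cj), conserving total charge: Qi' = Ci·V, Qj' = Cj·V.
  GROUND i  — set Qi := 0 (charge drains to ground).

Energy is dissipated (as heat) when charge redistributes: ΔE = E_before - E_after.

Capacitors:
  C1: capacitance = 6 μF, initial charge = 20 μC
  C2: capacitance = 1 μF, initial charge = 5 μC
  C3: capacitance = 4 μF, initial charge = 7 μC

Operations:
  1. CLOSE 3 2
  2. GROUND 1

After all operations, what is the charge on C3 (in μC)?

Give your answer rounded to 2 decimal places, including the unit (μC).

Initial: C1(6μF, Q=20μC, V=3.33V), C2(1μF, Q=5μC, V=5.00V), C3(4μF, Q=7μC, V=1.75V)
Op 1: CLOSE 3-2: Q_total=12.00, C_total=5.00, V=2.40; Q3=9.60, Q2=2.40; dissipated=4.225
Op 2: GROUND 1: Q1=0; energy lost=33.333
Final charges: Q1=0.00, Q2=2.40, Q3=9.60

Answer: 9.60 μC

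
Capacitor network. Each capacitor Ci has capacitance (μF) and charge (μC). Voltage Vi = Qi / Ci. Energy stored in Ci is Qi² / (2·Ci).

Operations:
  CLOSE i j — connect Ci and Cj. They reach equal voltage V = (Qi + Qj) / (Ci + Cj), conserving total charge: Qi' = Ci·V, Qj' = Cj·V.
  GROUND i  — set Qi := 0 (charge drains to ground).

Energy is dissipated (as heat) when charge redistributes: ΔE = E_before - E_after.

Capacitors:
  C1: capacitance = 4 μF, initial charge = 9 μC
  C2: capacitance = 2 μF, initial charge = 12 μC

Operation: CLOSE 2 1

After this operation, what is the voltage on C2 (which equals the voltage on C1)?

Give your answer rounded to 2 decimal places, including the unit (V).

Initial: C1(4μF, Q=9μC, V=2.25V), C2(2μF, Q=12μC, V=6.00V)
Op 1: CLOSE 2-1: Q_total=21.00, C_total=6.00, V=3.50; Q2=7.00, Q1=14.00; dissipated=9.375

Answer: 3.50 V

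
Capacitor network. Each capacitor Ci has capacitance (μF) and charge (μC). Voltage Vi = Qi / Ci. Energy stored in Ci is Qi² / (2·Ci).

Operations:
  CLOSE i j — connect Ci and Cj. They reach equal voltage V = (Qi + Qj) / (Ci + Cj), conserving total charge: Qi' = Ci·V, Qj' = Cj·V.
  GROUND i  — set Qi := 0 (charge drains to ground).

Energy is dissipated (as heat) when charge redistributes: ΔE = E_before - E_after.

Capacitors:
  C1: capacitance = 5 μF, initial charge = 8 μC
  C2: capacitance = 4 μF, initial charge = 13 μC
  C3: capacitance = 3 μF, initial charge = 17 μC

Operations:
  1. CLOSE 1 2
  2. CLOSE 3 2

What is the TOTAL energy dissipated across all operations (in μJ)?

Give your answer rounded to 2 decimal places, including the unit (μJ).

Answer: 12.55 μJ

Derivation:
Initial: C1(5μF, Q=8μC, V=1.60V), C2(4μF, Q=13μC, V=3.25V), C3(3μF, Q=17μC, V=5.67V)
Op 1: CLOSE 1-2: Q_total=21.00, C_total=9.00, V=2.33; Q1=11.67, Q2=9.33; dissipated=3.025
Op 2: CLOSE 3-2: Q_total=26.33, C_total=7.00, V=3.76; Q3=11.29, Q2=15.05; dissipated=9.524
Total dissipated: 12.549 μJ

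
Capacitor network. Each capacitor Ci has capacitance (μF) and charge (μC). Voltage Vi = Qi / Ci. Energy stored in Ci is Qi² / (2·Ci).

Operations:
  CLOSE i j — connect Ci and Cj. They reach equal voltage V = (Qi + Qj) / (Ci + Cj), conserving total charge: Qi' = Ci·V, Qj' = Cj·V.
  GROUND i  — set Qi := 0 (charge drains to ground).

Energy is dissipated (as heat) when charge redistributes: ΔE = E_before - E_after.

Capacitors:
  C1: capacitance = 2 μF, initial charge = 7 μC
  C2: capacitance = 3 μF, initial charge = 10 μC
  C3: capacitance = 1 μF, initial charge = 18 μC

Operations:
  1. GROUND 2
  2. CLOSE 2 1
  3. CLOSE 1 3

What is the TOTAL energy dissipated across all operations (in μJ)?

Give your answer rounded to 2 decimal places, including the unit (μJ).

Answer: 115.87 μJ

Derivation:
Initial: C1(2μF, Q=7μC, V=3.50V), C2(3μF, Q=10μC, V=3.33V), C3(1μF, Q=18μC, V=18.00V)
Op 1: GROUND 2: Q2=0; energy lost=16.667
Op 2: CLOSE 2-1: Q_total=7.00, C_total=5.00, V=1.40; Q2=4.20, Q1=2.80; dissipated=7.350
Op 3: CLOSE 1-3: Q_total=20.80, C_total=3.00, V=6.93; Q1=13.87, Q3=6.93; dissipated=91.853
Total dissipated: 115.870 μJ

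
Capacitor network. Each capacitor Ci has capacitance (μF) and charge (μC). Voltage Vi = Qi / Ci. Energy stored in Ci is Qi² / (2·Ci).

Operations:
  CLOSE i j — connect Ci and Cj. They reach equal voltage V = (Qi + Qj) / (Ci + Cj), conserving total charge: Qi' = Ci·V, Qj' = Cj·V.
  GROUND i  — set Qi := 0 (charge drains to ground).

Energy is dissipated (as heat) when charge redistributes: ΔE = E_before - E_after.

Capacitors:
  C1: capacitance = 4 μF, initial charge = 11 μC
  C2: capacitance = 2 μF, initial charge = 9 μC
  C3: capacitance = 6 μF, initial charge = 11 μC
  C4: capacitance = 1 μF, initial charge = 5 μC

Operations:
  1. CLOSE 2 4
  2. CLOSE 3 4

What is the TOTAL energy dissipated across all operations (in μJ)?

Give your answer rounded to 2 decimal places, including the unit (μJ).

Initial: C1(4μF, Q=11μC, V=2.75V), C2(2μF, Q=9μC, V=4.50V), C3(6μF, Q=11μC, V=1.83V), C4(1μF, Q=5μC, V=5.00V)
Op 1: CLOSE 2-4: Q_total=14.00, C_total=3.00, V=4.67; Q2=9.33, Q4=4.67; dissipated=0.083
Op 2: CLOSE 3-4: Q_total=15.67, C_total=7.00, V=2.24; Q3=13.43, Q4=2.24; dissipated=3.440
Total dissipated: 3.524 μJ

Answer: 3.52 μJ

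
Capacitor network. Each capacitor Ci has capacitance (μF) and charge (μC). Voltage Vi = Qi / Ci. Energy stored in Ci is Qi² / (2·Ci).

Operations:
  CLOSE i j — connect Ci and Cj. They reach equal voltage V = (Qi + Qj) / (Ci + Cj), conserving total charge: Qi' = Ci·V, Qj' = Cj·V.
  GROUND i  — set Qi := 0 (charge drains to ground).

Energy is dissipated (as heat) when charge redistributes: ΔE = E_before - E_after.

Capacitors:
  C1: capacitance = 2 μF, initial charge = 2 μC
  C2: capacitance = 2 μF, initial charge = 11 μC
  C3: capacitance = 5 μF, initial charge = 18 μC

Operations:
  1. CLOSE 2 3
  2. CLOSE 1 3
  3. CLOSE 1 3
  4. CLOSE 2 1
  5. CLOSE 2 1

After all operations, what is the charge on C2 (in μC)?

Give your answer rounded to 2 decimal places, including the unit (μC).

Initial: C1(2μF, Q=2μC, V=1.00V), C2(2μF, Q=11μC, V=5.50V), C3(5μF, Q=18μC, V=3.60V)
Op 1: CLOSE 2-3: Q_total=29.00, C_total=7.00, V=4.14; Q2=8.29, Q3=20.71; dissipated=2.579
Op 2: CLOSE 1-3: Q_total=22.71, C_total=7.00, V=3.24; Q1=6.49, Q3=16.22; dissipated=7.055
Op 3: CLOSE 1-3: Q_total=22.71, C_total=7.00, V=3.24; Q1=6.49, Q3=16.22; dissipated=0.000
Op 4: CLOSE 2-1: Q_total=14.78, C_total=4.00, V=3.69; Q2=7.39, Q1=7.39; dissipated=0.403
Op 5: CLOSE 2-1: Q_total=14.78, C_total=4.00, V=3.69; Q2=7.39, Q1=7.39; dissipated=0.000
Final charges: Q1=7.39, Q2=7.39, Q3=16.22

Answer: 7.39 μC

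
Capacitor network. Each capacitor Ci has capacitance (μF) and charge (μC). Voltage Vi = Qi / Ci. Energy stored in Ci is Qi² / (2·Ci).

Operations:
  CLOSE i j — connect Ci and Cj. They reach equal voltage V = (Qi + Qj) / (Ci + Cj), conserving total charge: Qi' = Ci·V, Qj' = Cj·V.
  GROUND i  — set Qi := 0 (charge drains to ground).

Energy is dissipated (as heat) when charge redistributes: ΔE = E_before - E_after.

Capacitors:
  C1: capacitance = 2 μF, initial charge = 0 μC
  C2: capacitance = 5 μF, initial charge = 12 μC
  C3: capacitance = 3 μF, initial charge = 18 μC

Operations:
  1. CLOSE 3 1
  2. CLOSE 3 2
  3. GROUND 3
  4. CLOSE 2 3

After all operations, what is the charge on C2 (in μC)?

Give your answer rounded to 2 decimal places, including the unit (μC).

Initial: C1(2μF, Q=0μC, V=0.00V), C2(5μF, Q=12μC, V=2.40V), C3(3μF, Q=18μC, V=6.00V)
Op 1: CLOSE 3-1: Q_total=18.00, C_total=5.00, V=3.60; Q3=10.80, Q1=7.20; dissipated=21.600
Op 2: CLOSE 3-2: Q_total=22.80, C_total=8.00, V=2.85; Q3=8.55, Q2=14.25; dissipated=1.350
Op 3: GROUND 3: Q3=0; energy lost=12.184
Op 4: CLOSE 2-3: Q_total=14.25, C_total=8.00, V=1.78; Q2=8.91, Q3=5.34; dissipated=7.615
Final charges: Q1=7.20, Q2=8.91, Q3=5.34

Answer: 8.91 μC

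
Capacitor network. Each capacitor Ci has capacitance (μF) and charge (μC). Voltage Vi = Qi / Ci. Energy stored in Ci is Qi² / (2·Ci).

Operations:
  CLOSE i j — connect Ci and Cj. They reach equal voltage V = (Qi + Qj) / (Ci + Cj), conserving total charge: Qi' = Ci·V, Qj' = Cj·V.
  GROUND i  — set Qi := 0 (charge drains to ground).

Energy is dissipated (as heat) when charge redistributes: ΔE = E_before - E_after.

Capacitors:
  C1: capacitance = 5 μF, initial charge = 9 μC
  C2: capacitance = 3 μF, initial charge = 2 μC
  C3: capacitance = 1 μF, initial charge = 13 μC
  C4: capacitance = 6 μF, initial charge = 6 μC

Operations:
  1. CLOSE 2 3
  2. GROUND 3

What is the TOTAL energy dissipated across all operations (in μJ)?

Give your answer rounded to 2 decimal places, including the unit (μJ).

Answer: 64.07 μJ

Derivation:
Initial: C1(5μF, Q=9μC, V=1.80V), C2(3μF, Q=2μC, V=0.67V), C3(1μF, Q=13μC, V=13.00V), C4(6μF, Q=6μC, V=1.00V)
Op 1: CLOSE 2-3: Q_total=15.00, C_total=4.00, V=3.75; Q2=11.25, Q3=3.75; dissipated=57.042
Op 2: GROUND 3: Q3=0; energy lost=7.031
Total dissipated: 64.073 μJ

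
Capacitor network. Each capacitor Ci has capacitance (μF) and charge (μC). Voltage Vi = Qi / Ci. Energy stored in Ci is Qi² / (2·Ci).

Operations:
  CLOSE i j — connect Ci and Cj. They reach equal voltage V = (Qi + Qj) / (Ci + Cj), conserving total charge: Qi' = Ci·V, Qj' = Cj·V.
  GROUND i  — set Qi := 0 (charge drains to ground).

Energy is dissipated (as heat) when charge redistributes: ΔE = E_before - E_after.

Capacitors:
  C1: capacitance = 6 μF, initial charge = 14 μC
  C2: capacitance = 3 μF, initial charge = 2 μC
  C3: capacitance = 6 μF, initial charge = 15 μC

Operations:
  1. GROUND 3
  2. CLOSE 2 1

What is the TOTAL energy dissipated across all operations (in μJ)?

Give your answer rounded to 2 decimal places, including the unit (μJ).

Initial: C1(6μF, Q=14μC, V=2.33V), C2(3μF, Q=2μC, V=0.67V), C3(6μF, Q=15μC, V=2.50V)
Op 1: GROUND 3: Q3=0; energy lost=18.750
Op 2: CLOSE 2-1: Q_total=16.00, C_total=9.00, V=1.78; Q2=5.33, Q1=10.67; dissipated=2.778
Total dissipated: 21.528 μJ

Answer: 21.53 μJ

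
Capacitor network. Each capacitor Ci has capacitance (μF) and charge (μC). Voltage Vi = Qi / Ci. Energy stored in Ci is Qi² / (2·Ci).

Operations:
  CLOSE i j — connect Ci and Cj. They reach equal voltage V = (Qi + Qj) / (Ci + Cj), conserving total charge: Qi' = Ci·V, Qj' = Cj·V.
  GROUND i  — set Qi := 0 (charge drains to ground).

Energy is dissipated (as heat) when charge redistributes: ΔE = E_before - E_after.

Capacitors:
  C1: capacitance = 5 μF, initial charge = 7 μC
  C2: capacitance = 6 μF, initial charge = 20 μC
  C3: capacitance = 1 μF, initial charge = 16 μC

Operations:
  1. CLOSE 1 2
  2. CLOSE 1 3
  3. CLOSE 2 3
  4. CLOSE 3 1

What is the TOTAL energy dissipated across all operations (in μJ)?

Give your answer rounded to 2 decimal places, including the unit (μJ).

Answer: 85.29 μJ

Derivation:
Initial: C1(5μF, Q=7μC, V=1.40V), C2(6μF, Q=20μC, V=3.33V), C3(1μF, Q=16μC, V=16.00V)
Op 1: CLOSE 1-2: Q_total=27.00, C_total=11.00, V=2.45; Q1=12.27, Q2=14.73; dissipated=5.097
Op 2: CLOSE 1-3: Q_total=28.27, C_total=6.00, V=4.71; Q1=23.56, Q3=4.71; dissipated=76.450
Op 3: CLOSE 2-3: Q_total=19.44, C_total=7.00, V=2.78; Q2=16.66, Q3=2.78; dissipated=2.184
Op 4: CLOSE 3-1: Q_total=26.34, C_total=6.00, V=4.39; Q3=4.39, Q1=21.95; dissipated=1.560
Total dissipated: 85.291 μJ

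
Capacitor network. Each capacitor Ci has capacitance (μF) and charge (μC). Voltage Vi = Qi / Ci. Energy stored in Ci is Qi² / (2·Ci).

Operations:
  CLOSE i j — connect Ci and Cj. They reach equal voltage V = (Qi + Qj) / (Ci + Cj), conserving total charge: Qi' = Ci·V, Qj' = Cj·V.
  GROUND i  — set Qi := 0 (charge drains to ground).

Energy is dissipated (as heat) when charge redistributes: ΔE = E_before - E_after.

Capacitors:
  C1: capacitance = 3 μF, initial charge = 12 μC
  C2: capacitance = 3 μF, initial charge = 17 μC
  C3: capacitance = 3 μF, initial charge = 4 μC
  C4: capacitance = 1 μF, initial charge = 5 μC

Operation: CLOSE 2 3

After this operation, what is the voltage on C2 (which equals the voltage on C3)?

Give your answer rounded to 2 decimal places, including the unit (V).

Answer: 3.50 V

Derivation:
Initial: C1(3μF, Q=12μC, V=4.00V), C2(3μF, Q=17μC, V=5.67V), C3(3μF, Q=4μC, V=1.33V), C4(1μF, Q=5μC, V=5.00V)
Op 1: CLOSE 2-3: Q_total=21.00, C_total=6.00, V=3.50; Q2=10.50, Q3=10.50; dissipated=14.083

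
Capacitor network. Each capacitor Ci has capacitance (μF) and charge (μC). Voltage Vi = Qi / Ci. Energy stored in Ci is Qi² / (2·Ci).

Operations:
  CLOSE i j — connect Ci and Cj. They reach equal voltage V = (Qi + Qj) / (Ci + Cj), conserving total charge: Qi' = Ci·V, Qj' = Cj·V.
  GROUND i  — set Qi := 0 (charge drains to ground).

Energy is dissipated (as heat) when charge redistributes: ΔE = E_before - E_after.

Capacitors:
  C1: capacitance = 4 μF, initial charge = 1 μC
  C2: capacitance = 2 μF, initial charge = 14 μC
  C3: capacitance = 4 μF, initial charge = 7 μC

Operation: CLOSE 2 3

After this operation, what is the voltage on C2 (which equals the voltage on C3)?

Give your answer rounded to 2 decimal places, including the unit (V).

Answer: 3.50 V

Derivation:
Initial: C1(4μF, Q=1μC, V=0.25V), C2(2μF, Q=14μC, V=7.00V), C3(4μF, Q=7μC, V=1.75V)
Op 1: CLOSE 2-3: Q_total=21.00, C_total=6.00, V=3.50; Q2=7.00, Q3=14.00; dissipated=18.375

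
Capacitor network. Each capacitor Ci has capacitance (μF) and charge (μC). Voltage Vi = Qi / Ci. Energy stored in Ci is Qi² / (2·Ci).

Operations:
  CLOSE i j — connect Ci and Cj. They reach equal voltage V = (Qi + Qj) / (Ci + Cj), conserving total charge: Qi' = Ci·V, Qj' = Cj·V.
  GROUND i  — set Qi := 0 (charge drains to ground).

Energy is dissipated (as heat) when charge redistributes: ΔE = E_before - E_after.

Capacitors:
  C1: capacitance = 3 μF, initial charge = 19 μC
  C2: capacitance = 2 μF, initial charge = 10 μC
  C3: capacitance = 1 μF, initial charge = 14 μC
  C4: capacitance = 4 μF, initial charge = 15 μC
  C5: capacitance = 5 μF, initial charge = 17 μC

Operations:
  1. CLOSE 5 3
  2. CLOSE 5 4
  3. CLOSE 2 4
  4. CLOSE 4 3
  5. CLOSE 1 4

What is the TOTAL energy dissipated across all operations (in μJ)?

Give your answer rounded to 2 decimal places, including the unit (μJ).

Initial: C1(3μF, Q=19μC, V=6.33V), C2(2μF, Q=10μC, V=5.00V), C3(1μF, Q=14μC, V=14.00V), C4(4μF, Q=15μC, V=3.75V), C5(5μF, Q=17μC, V=3.40V)
Op 1: CLOSE 5-3: Q_total=31.00, C_total=6.00, V=5.17; Q5=25.83, Q3=5.17; dissipated=46.817
Op 2: CLOSE 5-4: Q_total=40.83, C_total=9.00, V=4.54; Q5=22.69, Q4=18.15; dissipated=2.230
Op 3: CLOSE 2-4: Q_total=28.15, C_total=6.00, V=4.69; Q2=9.38, Q4=18.77; dissipated=0.143
Op 4: CLOSE 4-3: Q_total=23.93, C_total=5.00, V=4.79; Q4=19.15, Q3=4.79; dissipated=0.090
Op 5: CLOSE 1-4: Q_total=38.15, C_total=7.00, V=5.45; Q1=16.35, Q4=21.80; dissipated=2.051
Total dissipated: 51.331 μJ

Answer: 51.33 μJ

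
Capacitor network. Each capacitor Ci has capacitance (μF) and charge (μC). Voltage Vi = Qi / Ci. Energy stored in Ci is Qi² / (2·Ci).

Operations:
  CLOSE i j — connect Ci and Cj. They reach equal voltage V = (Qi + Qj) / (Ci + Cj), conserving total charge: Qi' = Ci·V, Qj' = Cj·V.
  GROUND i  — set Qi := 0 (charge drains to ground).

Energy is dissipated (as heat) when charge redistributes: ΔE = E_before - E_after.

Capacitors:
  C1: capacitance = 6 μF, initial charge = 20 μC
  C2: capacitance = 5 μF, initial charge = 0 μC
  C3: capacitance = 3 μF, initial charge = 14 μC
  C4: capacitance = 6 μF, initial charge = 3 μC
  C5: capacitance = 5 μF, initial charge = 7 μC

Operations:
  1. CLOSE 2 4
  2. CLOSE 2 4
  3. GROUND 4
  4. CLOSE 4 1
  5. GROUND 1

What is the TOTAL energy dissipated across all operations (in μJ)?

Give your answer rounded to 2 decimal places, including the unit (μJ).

Answer: 25.56 μJ

Derivation:
Initial: C1(6μF, Q=20μC, V=3.33V), C2(5μF, Q=0μC, V=0.00V), C3(3μF, Q=14μC, V=4.67V), C4(6μF, Q=3μC, V=0.50V), C5(5μF, Q=7μC, V=1.40V)
Op 1: CLOSE 2-4: Q_total=3.00, C_total=11.00, V=0.27; Q2=1.36, Q4=1.64; dissipated=0.341
Op 2: CLOSE 2-4: Q_total=3.00, C_total=11.00, V=0.27; Q2=1.36, Q4=1.64; dissipated=0.000
Op 3: GROUND 4: Q4=0; energy lost=0.223
Op 4: CLOSE 4-1: Q_total=20.00, C_total=12.00, V=1.67; Q4=10.00, Q1=10.00; dissipated=16.667
Op 5: GROUND 1: Q1=0; energy lost=8.333
Total dissipated: 25.564 μJ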